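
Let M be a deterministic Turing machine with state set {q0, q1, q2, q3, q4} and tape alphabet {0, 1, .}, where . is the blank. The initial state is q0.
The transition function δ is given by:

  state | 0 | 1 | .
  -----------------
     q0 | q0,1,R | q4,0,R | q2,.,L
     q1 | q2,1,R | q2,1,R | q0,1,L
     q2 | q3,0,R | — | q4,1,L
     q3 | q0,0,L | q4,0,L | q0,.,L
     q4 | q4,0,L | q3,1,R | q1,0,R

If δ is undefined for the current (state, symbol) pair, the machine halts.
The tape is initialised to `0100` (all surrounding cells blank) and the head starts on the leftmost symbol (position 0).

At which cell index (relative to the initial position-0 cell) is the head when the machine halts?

3

state=q0 head=0 tape=.[0]100.   (q0,0)→(q0,1,R)
state=q0 head=1 tape=.1[1]00.   (q0,1)→(q4,0,R)
state=q4 head=2 tape=.10[0]0.   (q4,0)→(q4,0,L)
state=q4 head=1 tape=.1[0]00.   (q4,0)→(q4,0,L)
state=q4 head=0 tape=.[1]000.   (q4,1)→(q3,1,R)
state=q3 head=1 tape=.1[0]00.   (q3,0)→(q0,0,L)
state=q0 head=0 tape=.[1]000.   (q0,1)→(q4,0,R)
state=q4 head=1 tape=.0[0]00.   (q4,0)→(q4,0,L)
state=q4 head=0 tape=.[0]000.   (q4,0)→(q4,0,L)
state=q4 head=-1 tape=[.]0000.   (q4,.)→(q1,0,R)
state=q1 head=0 tape=0[0]000.   (q1,0)→(q2,1,R)
state=q2 head=1 tape=01[0]00.   (q2,0)→(q3,0,R)
state=q3 head=2 tape=010[0]0.   (q3,0)→(q0,0,L)
state=q0 head=1 tape=01[0]00.   (q0,0)→(q0,1,R)
state=q0 head=2 tape=011[0]0.   (q0,0)→(q0,1,R)
state=q0 head=3 tape=0111[0].   (q0,0)→(q0,1,R)
state=q0 head=4 tape=01111[.]   (q0,.)→(q2,.,L)
state=q2 head=3 tape=0111[1].
At halt the head is at cell 3.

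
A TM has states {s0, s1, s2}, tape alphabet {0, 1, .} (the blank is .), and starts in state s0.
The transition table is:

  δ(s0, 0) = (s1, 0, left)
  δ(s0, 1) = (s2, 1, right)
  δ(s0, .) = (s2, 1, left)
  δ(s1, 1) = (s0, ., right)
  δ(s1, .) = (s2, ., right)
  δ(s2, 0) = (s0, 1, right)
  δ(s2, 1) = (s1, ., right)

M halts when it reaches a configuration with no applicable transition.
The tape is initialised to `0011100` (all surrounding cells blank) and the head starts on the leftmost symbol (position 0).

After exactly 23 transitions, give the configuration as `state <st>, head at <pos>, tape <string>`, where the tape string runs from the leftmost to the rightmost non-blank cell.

state=s0 head=0 tape=.[0]011100..   (s0,0)→(s1,0,left)
state=s1 head=-1 tape=[.]0011100..   (s1,.)→(s2,.,right)
state=s2 head=0 tape=.[0]011100..   (s2,0)→(s0,1,right)
state=s0 head=1 tape=.1[0]11100..   (s0,0)→(s1,0,left)
state=s1 head=0 tape=.[1]011100..   (s1,1)→(s0,.,right)
state=s0 head=1 tape=..[0]11100..   (s0,0)→(s1,0,left)
state=s1 head=0 tape=.[.]011100..   (s1,.)→(s2,.,right)
state=s2 head=1 tape=..[0]11100..   (s2,0)→(s0,1,right)
state=s0 head=2 tape=..1[1]1100..   (s0,1)→(s2,1,right)
state=s2 head=3 tape=..11[1]100..   (s2,1)→(s1,.,right)
state=s1 head=4 tape=..11.[1]00..   (s1,1)→(s0,.,right)
state=s0 head=5 tape=..11..[0]0..   (s0,0)→(s1,0,left)
state=s1 head=4 tape=..11.[.]00..   (s1,.)→(s2,.,right)
state=s2 head=5 tape=..11..[0]0..   (s2,0)→(s0,1,right)
state=s0 head=6 tape=..11..1[0]..   (s0,0)→(s1,0,left)
state=s1 head=5 tape=..11..[1]0..   (s1,1)→(s0,.,right)
state=s0 head=6 tape=..11...[0]..   (s0,0)→(s1,0,left)
state=s1 head=5 tape=..11..[.]0..   (s1,.)→(s2,.,right)
state=s2 head=6 tape=..11...[0]..   (s2,0)→(s0,1,right)
state=s0 head=7 tape=..11...1[.].   (s0,.)→(s2,1,left)
state=s2 head=6 tape=..11...[1]1.   (s2,1)→(s1,.,right)
state=s1 head=7 tape=..11....[1].   (s1,1)→(s0,.,right)
state=s0 head=8 tape=..11.....[.]   (s0,.)→(s2,1,left)
state=s2 head=7 tape=..11....[.]1
After 23 steps: state s2, head at 7, tape 11.....1.

state s2, head at 7, tape 11.....1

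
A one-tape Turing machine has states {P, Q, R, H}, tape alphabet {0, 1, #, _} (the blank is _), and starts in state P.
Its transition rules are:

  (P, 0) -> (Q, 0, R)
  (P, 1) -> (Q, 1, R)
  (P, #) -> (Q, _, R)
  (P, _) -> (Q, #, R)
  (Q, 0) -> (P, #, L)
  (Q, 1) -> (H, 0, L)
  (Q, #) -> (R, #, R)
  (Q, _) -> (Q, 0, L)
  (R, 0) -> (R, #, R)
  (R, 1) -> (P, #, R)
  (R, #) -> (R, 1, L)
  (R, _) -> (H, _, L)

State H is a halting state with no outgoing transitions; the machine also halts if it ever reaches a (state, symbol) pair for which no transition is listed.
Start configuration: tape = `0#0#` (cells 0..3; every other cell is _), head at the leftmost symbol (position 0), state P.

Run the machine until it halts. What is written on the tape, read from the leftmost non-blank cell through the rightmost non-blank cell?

##10

P | [0]#0#   read 0 → write 0, move R, go to Q
Q | 0[#]0#   read # → write #, move R, go to R
R | 0#[0]#   read 0 → write #, move R, go to R
R | 0##[#]   read # → write 1, move L, go to R
R | 0#[#]1   read # → write 1, move L, go to R
R | 0[#]11   read # → write 1, move L, go to R
R | [0]111   read 0 → write #, move R, go to R
R | #[1]11   read 1 → write #, move R, go to P
P | ##[1]1   read 1 → write 1, move R, go to Q
Q | ##1[1]   read 1 → write 0, move L, go to H
H | ##[1]0
The non-blank tape span at halt is ##10.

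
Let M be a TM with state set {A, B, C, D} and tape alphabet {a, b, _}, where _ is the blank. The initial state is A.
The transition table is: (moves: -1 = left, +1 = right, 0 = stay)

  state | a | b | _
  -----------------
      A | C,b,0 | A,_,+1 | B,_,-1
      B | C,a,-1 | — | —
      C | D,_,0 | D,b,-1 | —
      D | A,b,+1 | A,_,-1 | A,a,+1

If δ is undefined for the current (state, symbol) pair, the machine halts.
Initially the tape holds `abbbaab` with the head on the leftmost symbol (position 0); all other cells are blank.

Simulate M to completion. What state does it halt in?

A | _[a]bbbaab_   read a → write b, move 0, go to C
C | _[b]bbbaab_   read b → write b, move -1, go to D
D | [_]bbbbaab_   read _ → write a, move +1, go to A
A | a[b]bbbaab_   read b → write _, move +1, go to A
A | a_[b]bbaab_   read b → write _, move +1, go to A
A | a__[b]baab_   read b → write _, move +1, go to A
A | a___[b]aab_   read b → write _, move +1, go to A
A | a____[a]ab_   read a → write b, move 0, go to C
C | a____[b]ab_   read b → write b, move -1, go to D
D | a___[_]bab_   read _ → write a, move +1, go to A
A | a___a[b]ab_   read b → write _, move +1, go to A
A | a___a_[a]b_   read a → write b, move 0, go to C
C | a___a_[b]b_   read b → write b, move -1, go to D
D | a___a[_]bb_   read _ → write a, move +1, go to A
A | a___aa[b]b_   read b → write _, move +1, go to A
A | a___aa_[b]_   read b → write _, move +1, go to A
A | a___aa__[_]   read _ → write _, move -1, go to B
B | a___aa_[_]_
No transition is defined for (B, _); M halts in state B.

B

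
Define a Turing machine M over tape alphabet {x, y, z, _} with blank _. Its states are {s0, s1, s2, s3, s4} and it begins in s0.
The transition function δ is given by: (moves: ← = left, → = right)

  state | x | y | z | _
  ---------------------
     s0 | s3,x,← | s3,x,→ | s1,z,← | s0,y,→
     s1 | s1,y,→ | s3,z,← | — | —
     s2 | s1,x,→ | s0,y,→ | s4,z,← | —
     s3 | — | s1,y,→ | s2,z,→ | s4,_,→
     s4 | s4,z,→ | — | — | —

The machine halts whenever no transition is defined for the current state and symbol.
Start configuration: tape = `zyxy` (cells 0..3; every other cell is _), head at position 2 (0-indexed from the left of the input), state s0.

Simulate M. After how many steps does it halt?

5

state=s0 head=2 tape=zy[x]y   (s0,x)→(s3,x,←)
state=s3 head=1 tape=z[y]xy   (s3,y)→(s1,y,→)
state=s1 head=2 tape=zy[x]y   (s1,x)→(s1,y,→)
state=s1 head=3 tape=zyy[y]   (s1,y)→(s3,z,←)
state=s3 head=2 tape=zy[y]z   (s3,y)→(s1,y,→)
state=s1 head=3 tape=zyy[z]
M halts after 5 transitions.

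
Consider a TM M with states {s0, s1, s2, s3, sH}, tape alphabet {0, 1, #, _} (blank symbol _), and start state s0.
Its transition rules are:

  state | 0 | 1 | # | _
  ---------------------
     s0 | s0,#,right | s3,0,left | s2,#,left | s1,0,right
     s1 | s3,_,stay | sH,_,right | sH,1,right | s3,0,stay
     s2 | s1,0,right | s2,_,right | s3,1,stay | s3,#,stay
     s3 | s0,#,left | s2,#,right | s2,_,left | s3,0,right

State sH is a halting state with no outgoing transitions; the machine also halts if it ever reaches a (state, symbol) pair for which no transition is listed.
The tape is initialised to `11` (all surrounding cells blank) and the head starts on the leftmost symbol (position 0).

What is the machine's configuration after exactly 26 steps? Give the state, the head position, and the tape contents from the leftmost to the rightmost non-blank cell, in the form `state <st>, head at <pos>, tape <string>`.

state s2, head at 0, tape ##

s0 | _[1]1_   read 1 → write 0, move left, go to s3
s3 | [_]01_   read _ → write 0, move right, go to s3
s3 | 0[0]1_   read 0 → write #, move left, go to s0
s0 | [0]#1_   read 0 → write #, move right, go to s0
s0 | #[#]1_   read # → write #, move left, go to s2
s2 | [#]#1_   read # → write 1, move stay, go to s3
s3 | [1]#1_   read 1 → write #, move right, go to s2
s2 | #[#]1_   read # → write 1, move stay, go to s3
s3 | #[1]1_   read 1 → write #, move right, go to s2
s2 | ##[1]_   read 1 → write _, move right, go to s2
s2 | ##_[_]   read _ → write #, move stay, go to s3
s3 | ##_[#]   read # → write _, move left, go to s2
s2 | ##[_]_   read _ → write #, move stay, go to s3
s3 | ##[#]_   read # → write _, move left, go to s2
s2 | #[#]__   read # → write 1, move stay, go to s3
s3 | #[1]__   read 1 → write #, move right, go to s2
s2 | ##[_]_   read _ → write #, move stay, go to s3
s3 | ##[#]_   read # → write _, move left, go to s2
s2 | #[#]__   read # → write 1, move stay, go to s3
s3 | #[1]__   read 1 → write #, move right, go to s2
s2 | ##[_]_   read _ → write #, move stay, go to s3
s3 | ##[#]_   read # → write _, move left, go to s2
s2 | #[#]__   read # → write 1, move stay, go to s3
s3 | #[1]__   read 1 → write #, move right, go to s2
s2 | ##[_]_   read _ → write #, move stay, go to s3
s3 | ##[#]_   read # → write _, move left, go to s2
s2 | #[#]__
After 26 steps: state s2, head at 0, tape ##.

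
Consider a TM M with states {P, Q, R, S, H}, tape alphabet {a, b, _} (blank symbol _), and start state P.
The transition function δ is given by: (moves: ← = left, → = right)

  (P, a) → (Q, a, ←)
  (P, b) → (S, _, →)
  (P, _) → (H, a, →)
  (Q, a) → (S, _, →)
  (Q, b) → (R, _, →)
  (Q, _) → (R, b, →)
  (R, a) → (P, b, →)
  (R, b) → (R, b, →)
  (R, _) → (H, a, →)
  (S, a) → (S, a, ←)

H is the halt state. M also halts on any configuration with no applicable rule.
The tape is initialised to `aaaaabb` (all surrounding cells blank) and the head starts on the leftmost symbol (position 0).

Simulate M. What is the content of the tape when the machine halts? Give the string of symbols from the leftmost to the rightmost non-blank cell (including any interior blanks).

b____b_b

P | _[a]aaaabb   read a → write a, move ←, go to Q
Q | [_]aaaaabb   read _ → write b, move →, go to R
R | b[a]aaaabb   read a → write b, move →, go to P
P | bb[a]aaabb   read a → write a, move ←, go to Q
Q | b[b]aaaabb   read b → write _, move →, go to R
R | b_[a]aaabb   read a → write b, move →, go to P
P | b_b[a]aabb   read a → write a, move ←, go to Q
Q | b_[b]aaabb   read b → write _, move →, go to R
R | b__[a]aabb   read a → write b, move →, go to P
P | b__b[a]abb   read a → write a, move ←, go to Q
Q | b__[b]aabb   read b → write _, move →, go to R
R | b___[a]abb   read a → write b, move →, go to P
P | b___b[a]bb   read a → write a, move ←, go to Q
Q | b___[b]abb   read b → write _, move →, go to R
R | b____[a]bb   read a → write b, move →, go to P
P | b____b[b]b   read b → write _, move →, go to S
S | b____b_[b]
The non-blank tape span at halt is b____b_b.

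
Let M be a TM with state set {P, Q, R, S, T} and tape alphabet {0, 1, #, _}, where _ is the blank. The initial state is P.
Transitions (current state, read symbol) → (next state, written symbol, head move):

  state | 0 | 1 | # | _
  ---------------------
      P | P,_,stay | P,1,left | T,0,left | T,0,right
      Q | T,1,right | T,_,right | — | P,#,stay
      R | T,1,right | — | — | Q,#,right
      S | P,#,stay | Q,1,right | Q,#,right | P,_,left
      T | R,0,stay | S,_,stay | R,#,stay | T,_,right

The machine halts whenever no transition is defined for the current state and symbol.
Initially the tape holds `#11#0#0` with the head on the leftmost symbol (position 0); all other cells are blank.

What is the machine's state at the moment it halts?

R

state=P head=0 tape=_[#]11#0#0   (P,#)→(T,0,left)
state=T head=-1 tape=[_]011#0#0   (T,_)→(T,_,right)
state=T head=0 tape=_[0]11#0#0   (T,0)→(R,0,stay)
state=R head=0 tape=_[0]11#0#0   (R,0)→(T,1,right)
state=T head=1 tape=_1[1]1#0#0   (T,1)→(S,_,stay)
state=S head=1 tape=_1[_]1#0#0   (S,_)→(P,_,left)
state=P head=0 tape=_[1]_1#0#0   (P,1)→(P,1,left)
state=P head=-1 tape=[_]1_1#0#0   (P,_)→(T,0,right)
state=T head=0 tape=0[1]_1#0#0   (T,1)→(S,_,stay)
state=S head=0 tape=0[_]_1#0#0   (S,_)→(P,_,left)
state=P head=-1 tape=[0]__1#0#0   (P,0)→(P,_,stay)
state=P head=-1 tape=[_]__1#0#0   (P,_)→(T,0,right)
state=T head=0 tape=0[_]_1#0#0   (T,_)→(T,_,right)
state=T head=1 tape=0_[_]1#0#0   (T,_)→(T,_,right)
state=T head=2 tape=0__[1]#0#0   (T,1)→(S,_,stay)
state=S head=2 tape=0__[_]#0#0   (S,_)→(P,_,left)
state=P head=1 tape=0_[_]_#0#0   (P,_)→(T,0,right)
state=T head=2 tape=0_0[_]#0#0   (T,_)→(T,_,right)
state=T head=3 tape=0_0_[#]0#0   (T,#)→(R,#,stay)
state=R head=3 tape=0_0_[#]0#0
No transition is defined for (R, #); M halts in state R.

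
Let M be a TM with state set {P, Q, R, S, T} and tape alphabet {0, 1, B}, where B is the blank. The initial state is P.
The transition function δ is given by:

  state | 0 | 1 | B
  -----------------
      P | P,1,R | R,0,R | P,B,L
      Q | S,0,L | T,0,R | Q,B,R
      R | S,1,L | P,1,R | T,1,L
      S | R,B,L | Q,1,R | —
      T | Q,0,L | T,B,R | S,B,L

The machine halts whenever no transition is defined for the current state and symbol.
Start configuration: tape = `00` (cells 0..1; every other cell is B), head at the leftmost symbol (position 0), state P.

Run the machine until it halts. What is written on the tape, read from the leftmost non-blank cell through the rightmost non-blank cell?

state=P head=0 tape=B[0]0B   (P,0)→(P,1,R)
state=P head=1 tape=B1[0]B   (P,0)→(P,1,R)
state=P head=2 tape=B11[B]   (P,B)→(P,B,L)
state=P head=1 tape=B1[1]B   (P,1)→(R,0,R)
state=R head=2 tape=B10[B]   (R,B)→(T,1,L)
state=T head=1 tape=B1[0]1   (T,0)→(Q,0,L)
state=Q head=0 tape=B[1]01   (Q,1)→(T,0,R)
state=T head=1 tape=B0[0]1   (T,0)→(Q,0,L)
state=Q head=0 tape=B[0]01   (Q,0)→(S,0,L)
state=S head=-1 tape=[B]001
The non-blank tape span at halt is 001.

001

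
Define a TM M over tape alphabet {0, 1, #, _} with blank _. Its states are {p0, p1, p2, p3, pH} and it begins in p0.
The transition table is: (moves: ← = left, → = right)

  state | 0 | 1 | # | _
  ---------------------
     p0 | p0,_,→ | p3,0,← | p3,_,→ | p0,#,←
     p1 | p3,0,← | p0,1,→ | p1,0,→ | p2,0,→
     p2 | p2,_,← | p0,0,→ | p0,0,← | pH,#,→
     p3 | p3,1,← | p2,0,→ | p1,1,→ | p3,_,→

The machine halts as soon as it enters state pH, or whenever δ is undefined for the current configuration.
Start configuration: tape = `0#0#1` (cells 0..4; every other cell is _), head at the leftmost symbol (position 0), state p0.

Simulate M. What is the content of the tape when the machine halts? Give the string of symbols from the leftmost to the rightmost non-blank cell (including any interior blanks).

0#

p0 | [0]#0#1__   read 0 → write _, move →, go to p0
p0 | _[#]0#1__   read # → write _, move →, go to p3
p3 | __[0]#1__   read 0 → write 1, move ←, go to p3
p3 | _[_]1#1__   read _ → write _, move →, go to p3
p3 | __[1]#1__   read 1 → write 0, move →, go to p2
p2 | __0[#]1__   read # → write 0, move ←, go to p0
p0 | __[0]01__   read 0 → write _, move →, go to p0
p0 | ___[0]1__   read 0 → write _, move →, go to p0
p0 | ____[1]__   read 1 → write 0, move ←, go to p3
p3 | ___[_]0__   read _ → write _, move →, go to p3
p3 | ____[0]__   read 0 → write 1, move ←, go to p3
p3 | ___[_]1__   read _ → write _, move →, go to p3
p3 | ____[1]__   read 1 → write 0, move →, go to p2
p2 | ____0[_]_   read _ → write #, move →, go to pH
pH | ____0#[_]
The non-blank tape span at halt is 0#.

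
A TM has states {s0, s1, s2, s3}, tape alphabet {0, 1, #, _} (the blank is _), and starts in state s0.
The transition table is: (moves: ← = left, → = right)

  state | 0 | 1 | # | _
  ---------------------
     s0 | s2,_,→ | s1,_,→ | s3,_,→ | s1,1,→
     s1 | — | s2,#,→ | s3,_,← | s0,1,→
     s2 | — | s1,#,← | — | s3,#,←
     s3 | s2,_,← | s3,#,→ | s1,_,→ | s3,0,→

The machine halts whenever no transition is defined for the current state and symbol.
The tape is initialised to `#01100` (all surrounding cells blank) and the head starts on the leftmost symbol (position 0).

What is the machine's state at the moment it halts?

s2

s0 | _[#]01100   read # → write _, move →, go to s3
s3 | __[0]1100   read 0 → write _, move ←, go to s2
s2 | _[_]_1100   read _ → write #, move ←, go to s3
s3 | [_]#_1100   read _ → write 0, move →, go to s3
s3 | 0[#]_1100   read # → write _, move →, go to s1
s1 | 0_[_]1100   read _ → write 1, move →, go to s0
s0 | 0_1[1]100   read 1 → write _, move →, go to s1
s1 | 0_1_[1]00   read 1 → write #, move →, go to s2
s2 | 0_1_#[0]0
No transition is defined for (s2, 0); M halts in state s2.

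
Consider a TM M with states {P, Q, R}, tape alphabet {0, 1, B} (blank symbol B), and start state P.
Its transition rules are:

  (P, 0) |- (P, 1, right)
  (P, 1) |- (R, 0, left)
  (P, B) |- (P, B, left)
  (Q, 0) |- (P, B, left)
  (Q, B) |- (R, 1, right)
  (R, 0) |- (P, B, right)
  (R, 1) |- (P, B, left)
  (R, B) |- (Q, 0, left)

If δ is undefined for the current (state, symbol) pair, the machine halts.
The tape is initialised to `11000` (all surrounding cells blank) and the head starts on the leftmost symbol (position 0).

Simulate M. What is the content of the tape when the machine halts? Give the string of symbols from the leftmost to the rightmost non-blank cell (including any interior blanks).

P | BBBB[1]1000   read 1 → write 0, move left, go to R
R | BBB[B]01000   read B → write 0, move left, go to Q
Q | BB[B]001000   read B → write 1, move right, go to R
R | BB1[0]01000   read 0 → write B, move right, go to P
P | BB1B[0]1000   read 0 → write 1, move right, go to P
P | BB1B1[1]000   read 1 → write 0, move left, go to R
R | BB1B[1]0000   read 1 → write B, move left, go to P
P | BB1[B]B0000   read B → write B, move left, go to P
P | BB[1]BB0000   read 1 → write 0, move left, go to R
R | B[B]0BB0000   read B → write 0, move left, go to Q
Q | [B]00BB0000   read B → write 1, move right, go to R
R | 1[0]0BB0000   read 0 → write B, move right, go to P
P | 1B[0]BB0000   read 0 → write 1, move right, go to P
P | 1B1[B]B0000   read B → write B, move left, go to P
P | 1B[1]BB0000   read 1 → write 0, move left, go to R
R | 1[B]0BB0000   read B → write 0, move left, go to Q
Q | [1]00BB0000
The non-blank tape span at halt is 100BB0000.

100BB0000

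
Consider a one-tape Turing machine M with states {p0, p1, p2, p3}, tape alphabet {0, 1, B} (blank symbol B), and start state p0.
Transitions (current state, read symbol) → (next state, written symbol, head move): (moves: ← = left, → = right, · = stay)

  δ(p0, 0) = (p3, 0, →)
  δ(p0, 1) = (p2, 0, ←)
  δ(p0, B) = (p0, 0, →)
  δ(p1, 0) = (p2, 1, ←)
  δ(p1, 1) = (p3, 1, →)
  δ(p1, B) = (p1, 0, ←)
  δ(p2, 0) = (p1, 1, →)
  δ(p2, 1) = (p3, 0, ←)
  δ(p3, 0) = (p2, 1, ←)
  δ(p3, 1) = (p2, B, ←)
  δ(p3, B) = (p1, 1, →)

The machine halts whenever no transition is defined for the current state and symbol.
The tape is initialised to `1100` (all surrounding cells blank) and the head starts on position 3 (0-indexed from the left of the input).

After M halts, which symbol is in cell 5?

1

p0 | B110[0]BB   read 0 → write 0, move →, go to p3
p3 | B1100[B]B   read B → write 1, move →, go to p1
p1 | B11001[B]   read B → write 0, move ←, go to p1
p1 | B1100[1]0   read 1 → write 1, move →, go to p3
p3 | B11001[0]   read 0 → write 1, move ←, go to p2
p2 | B1100[1]1   read 1 → write 0, move ←, go to p3
p3 | B110[0]01   read 0 → write 1, move ←, go to p2
p2 | B11[0]101   read 0 → write 1, move →, go to p1
p1 | B111[1]01   read 1 → write 1, move →, go to p3
p3 | B1111[0]1   read 0 → write 1, move ←, go to p2
p2 | B111[1]11   read 1 → write 0, move ←, go to p3
p3 | B11[1]011   read 1 → write B, move ←, go to p2
p2 | B1[1]B011   read 1 → write 0, move ←, go to p3
p3 | B[1]0B011   read 1 → write B, move ←, go to p2
p2 | [B]B0B011
Cell 5 holds 1 when M halts.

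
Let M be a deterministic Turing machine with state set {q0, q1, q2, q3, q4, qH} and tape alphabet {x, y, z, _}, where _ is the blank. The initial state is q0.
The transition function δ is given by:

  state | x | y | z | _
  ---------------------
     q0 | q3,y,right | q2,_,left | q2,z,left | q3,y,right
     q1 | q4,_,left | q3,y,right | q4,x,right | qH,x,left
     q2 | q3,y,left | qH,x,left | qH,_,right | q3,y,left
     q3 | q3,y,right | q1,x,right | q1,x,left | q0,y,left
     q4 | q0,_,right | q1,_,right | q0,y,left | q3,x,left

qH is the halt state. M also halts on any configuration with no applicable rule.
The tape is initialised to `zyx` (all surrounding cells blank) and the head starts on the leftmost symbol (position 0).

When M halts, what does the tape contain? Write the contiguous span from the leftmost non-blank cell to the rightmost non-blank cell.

yyxxyyy

q0 | ___[z]yx_   read z → write z, move left, go to q2
q2 | __[_]zyx_   read _ → write y, move left, go to q3
q3 | _[_]yzyx_   read _ → write y, move left, go to q0
q0 | [_]yyzyx_   read _ → write y, move right, go to q3
q3 | y[y]yzyx_   read y → write x, move right, go to q1
q1 | yx[y]zyx_   read y → write y, move right, go to q3
q3 | yxy[z]yx_   read z → write x, move left, go to q1
q1 | yx[y]xyx_   read y → write y, move right, go to q3
q3 | yxy[x]yx_   read x → write y, move right, go to q3
q3 | yxyy[y]x_   read y → write x, move right, go to q1
q1 | yxyyx[x]_   read x → write _, move left, go to q4
q4 | yxyy[x]__   read x → write _, move right, go to q0
q0 | yxyy_[_]_   read _ → write y, move right, go to q3
q3 | yxyy_y[_]   read _ → write y, move left, go to q0
q0 | yxyy_[y]y   read y → write _, move left, go to q2
q2 | yxyy[_]_y   read _ → write y, move left, go to q3
q3 | yxy[y]y_y   read y → write x, move right, go to q1
q1 | yxyx[y]_y   read y → write y, move right, go to q3
q3 | yxyxy[_]y   read _ → write y, move left, go to q0
q0 | yxyx[y]yy   read y → write _, move left, go to q2
q2 | yxy[x]_yy   read x → write y, move left, go to q3
q3 | yx[y]y_yy   read y → write x, move right, go to q1
q1 | yxx[y]_yy   read y → write y, move right, go to q3
q3 | yxxy[_]yy   read _ → write y, move left, go to q0
q0 | yxx[y]yyy   read y → write _, move left, go to q2
q2 | yx[x]_yyy   read x → write y, move left, go to q3
q3 | y[x]y_yyy   read x → write y, move right, go to q3
q3 | yy[y]_yyy   read y → write x, move right, go to q1
q1 | yyx[_]yyy   read _ → write x, move left, go to qH
qH | yy[x]xyyy
The non-blank tape span at halt is yyxxyyy.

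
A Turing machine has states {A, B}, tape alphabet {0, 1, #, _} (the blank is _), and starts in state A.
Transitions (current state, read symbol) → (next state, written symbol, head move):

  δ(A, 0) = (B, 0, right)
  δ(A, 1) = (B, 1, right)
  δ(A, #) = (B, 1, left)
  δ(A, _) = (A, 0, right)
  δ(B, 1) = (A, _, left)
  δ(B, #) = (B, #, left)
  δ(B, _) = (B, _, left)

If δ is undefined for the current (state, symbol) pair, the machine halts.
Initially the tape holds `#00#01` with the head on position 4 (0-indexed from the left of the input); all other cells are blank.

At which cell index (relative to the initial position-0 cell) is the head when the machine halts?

state=A head=4 tape=#00#[0]1   (A,0)→(B,0,right)
state=B head=5 tape=#00#0[1]   (B,1)→(A,_,left)
state=A head=4 tape=#00#[0]_   (A,0)→(B,0,right)
state=B head=5 tape=#00#0[_]   (B,_)→(B,_,left)
state=B head=4 tape=#00#[0]_
At halt the head is at cell 4.

4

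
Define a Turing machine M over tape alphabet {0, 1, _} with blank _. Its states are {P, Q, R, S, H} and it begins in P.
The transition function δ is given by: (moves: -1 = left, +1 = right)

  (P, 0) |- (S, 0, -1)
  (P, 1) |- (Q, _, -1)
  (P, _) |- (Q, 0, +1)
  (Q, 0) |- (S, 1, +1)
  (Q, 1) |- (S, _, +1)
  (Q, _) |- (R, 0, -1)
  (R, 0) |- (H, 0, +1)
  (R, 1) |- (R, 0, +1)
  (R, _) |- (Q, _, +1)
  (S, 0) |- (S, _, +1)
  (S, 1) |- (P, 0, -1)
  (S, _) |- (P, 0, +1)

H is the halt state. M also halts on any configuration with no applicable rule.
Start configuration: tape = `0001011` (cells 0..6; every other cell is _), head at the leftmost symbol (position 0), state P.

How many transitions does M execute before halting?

P | _[0]001011___   read 0 → write 0, move -1, go to S
S | [_]0001011___   read _ → write 0, move +1, go to P
P | 0[0]001011___   read 0 → write 0, move -1, go to S
S | [0]0001011___   read 0 → write _, move +1, go to S
S | _[0]001011___   read 0 → write _, move +1, go to S
S | __[0]01011___   read 0 → write _, move +1, go to S
S | ___[0]1011___   read 0 → write _, move +1, go to S
S | ____[1]011___   read 1 → write 0, move -1, go to P
P | ___[_]0011___   read _ → write 0, move +1, go to Q
Q | ___0[0]011___   read 0 → write 1, move +1, go to S
S | ___01[0]11___   read 0 → write _, move +1, go to S
S | ___01_[1]1___   read 1 → write 0, move -1, go to P
P | ___01[_]01___   read _ → write 0, move +1, go to Q
Q | ___010[0]1___   read 0 → write 1, move +1, go to S
S | ___0101[1]___   read 1 → write 0, move -1, go to P
P | ___010[1]0___   read 1 → write _, move -1, go to Q
Q | ___01[0]_0___   read 0 → write 1, move +1, go to S
S | ___011[_]0___   read _ → write 0, move +1, go to P
P | ___0110[0]___   read 0 → write 0, move -1, go to S
S | ___011[0]0___   read 0 → write _, move +1, go to S
S | ___011_[0]___   read 0 → write _, move +1, go to S
S | ___011__[_]__   read _ → write 0, move +1, go to P
P | ___011__0[_]_   read _ → write 0, move +1, go to Q
Q | ___011__00[_]   read _ → write 0, move -1, go to R
R | ___011__0[0]0   read 0 → write 0, move +1, go to H
H | ___011__00[0]
M halts after 25 transitions.

25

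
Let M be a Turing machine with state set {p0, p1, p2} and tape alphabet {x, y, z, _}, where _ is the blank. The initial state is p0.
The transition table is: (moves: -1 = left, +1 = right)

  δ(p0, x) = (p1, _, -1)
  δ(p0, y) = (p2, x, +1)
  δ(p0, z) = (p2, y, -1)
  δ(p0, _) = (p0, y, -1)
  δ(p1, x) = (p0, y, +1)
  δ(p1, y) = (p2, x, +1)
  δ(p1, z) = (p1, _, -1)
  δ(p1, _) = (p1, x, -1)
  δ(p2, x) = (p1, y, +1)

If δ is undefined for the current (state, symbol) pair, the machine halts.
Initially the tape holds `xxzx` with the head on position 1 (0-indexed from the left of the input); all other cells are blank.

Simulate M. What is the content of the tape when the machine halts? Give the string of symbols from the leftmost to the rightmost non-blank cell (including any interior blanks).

p0 | x[x]zx   read x → write _, move -1, go to p1
p1 | [x]_zx   read x → write y, move +1, go to p0
p0 | y[_]zx   read _ → write y, move -1, go to p0
p0 | [y]yzx   read y → write x, move +1, go to p2
p2 | x[y]zx
The non-blank tape span at halt is xyzx.

xyzx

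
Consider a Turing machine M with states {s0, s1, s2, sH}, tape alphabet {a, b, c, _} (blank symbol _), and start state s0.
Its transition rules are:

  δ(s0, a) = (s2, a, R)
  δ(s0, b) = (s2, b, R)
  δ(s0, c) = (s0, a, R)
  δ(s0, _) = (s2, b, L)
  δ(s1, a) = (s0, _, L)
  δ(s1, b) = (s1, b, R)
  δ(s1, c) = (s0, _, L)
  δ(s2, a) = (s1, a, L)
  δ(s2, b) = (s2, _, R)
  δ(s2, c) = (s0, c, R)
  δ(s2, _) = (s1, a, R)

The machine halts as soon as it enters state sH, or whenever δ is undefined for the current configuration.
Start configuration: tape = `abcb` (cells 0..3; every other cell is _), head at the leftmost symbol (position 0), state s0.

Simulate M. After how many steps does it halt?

5

state=s0 head=0 tape=[a]bcb__   (s0,a)→(s2,a,R)
state=s2 head=1 tape=a[b]cb__   (s2,b)→(s2,_,R)
state=s2 head=2 tape=a_[c]b__   (s2,c)→(s0,c,R)
state=s0 head=3 tape=a_c[b]__   (s0,b)→(s2,b,R)
state=s2 head=4 tape=a_cb[_]_   (s2,_)→(s1,a,R)
state=s1 head=5 tape=a_cba[_]
M halts after 5 transitions.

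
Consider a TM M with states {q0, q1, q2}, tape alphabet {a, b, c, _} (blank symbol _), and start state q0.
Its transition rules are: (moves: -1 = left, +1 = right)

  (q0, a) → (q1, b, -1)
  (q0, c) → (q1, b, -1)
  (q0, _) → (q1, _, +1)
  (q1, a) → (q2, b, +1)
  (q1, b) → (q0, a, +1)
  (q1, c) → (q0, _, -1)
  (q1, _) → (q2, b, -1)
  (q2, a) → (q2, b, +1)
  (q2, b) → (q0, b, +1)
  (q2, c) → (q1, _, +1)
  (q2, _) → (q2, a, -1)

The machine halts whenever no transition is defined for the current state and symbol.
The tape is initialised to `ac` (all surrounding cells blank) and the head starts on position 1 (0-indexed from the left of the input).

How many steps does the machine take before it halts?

9

state=q0 head=1 tape=a[c]__   (q0,c)→(q1,b,-1)
state=q1 head=0 tape=[a]b__   (q1,a)→(q2,b,+1)
state=q2 head=1 tape=b[b]__   (q2,b)→(q0,b,+1)
state=q0 head=2 tape=bb[_]_   (q0,_)→(q1,_,+1)
state=q1 head=3 tape=bb_[_]   (q1,_)→(q2,b,-1)
state=q2 head=2 tape=bb[_]b   (q2,_)→(q2,a,-1)
state=q2 head=1 tape=b[b]ab   (q2,b)→(q0,b,+1)
state=q0 head=2 tape=bb[a]b   (q0,a)→(q1,b,-1)
state=q1 head=1 tape=b[b]bb   (q1,b)→(q0,a,+1)
state=q0 head=2 tape=ba[b]b
M halts after 9 transitions.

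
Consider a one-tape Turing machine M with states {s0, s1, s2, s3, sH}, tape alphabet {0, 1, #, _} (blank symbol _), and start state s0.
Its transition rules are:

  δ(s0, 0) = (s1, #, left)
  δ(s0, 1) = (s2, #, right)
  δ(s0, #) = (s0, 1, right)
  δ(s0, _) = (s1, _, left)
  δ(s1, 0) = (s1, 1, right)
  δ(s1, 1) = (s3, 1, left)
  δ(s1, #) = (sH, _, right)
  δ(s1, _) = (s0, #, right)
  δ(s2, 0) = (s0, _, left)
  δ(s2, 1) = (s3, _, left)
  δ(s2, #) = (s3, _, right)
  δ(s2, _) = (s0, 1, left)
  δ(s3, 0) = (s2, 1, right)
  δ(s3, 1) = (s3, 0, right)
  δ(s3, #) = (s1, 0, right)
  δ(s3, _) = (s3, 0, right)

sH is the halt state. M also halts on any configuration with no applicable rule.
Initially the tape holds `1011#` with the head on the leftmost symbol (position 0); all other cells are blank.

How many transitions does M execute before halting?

14

state=s0 head=0 tape=_[1]011#__   (s0,1)→(s2,#,right)
state=s2 head=1 tape=_#[0]11#__   (s2,0)→(s0,_,left)
state=s0 head=0 tape=_[#]_11#__   (s0,#)→(s0,1,right)
state=s0 head=1 tape=_1[_]11#__   (s0,_)→(s1,_,left)
state=s1 head=0 tape=_[1]_11#__   (s1,1)→(s3,1,left)
state=s3 head=-1 tape=[_]1_11#__   (s3,_)→(s3,0,right)
state=s3 head=0 tape=0[1]_11#__   (s3,1)→(s3,0,right)
state=s3 head=1 tape=00[_]11#__   (s3,_)→(s3,0,right)
state=s3 head=2 tape=000[1]1#__   (s3,1)→(s3,0,right)
state=s3 head=3 tape=0000[1]#__   (s3,1)→(s3,0,right)
state=s3 head=4 tape=00000[#]__   (s3,#)→(s1,0,right)
state=s1 head=5 tape=000000[_]_   (s1,_)→(s0,#,right)
state=s0 head=6 tape=000000#[_]   (s0,_)→(s1,_,left)
state=s1 head=5 tape=000000[#]_   (s1,#)→(sH,_,right)
state=sH head=6 tape=000000_[_]
M halts after 14 transitions.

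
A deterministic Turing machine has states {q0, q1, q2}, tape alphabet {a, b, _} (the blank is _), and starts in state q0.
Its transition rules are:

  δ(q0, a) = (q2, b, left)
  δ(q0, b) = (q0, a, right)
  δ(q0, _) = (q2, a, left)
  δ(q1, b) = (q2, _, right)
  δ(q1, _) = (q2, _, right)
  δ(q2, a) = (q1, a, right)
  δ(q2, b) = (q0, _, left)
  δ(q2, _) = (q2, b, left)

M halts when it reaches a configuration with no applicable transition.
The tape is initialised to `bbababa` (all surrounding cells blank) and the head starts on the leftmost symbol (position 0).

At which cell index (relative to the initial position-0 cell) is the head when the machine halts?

state=q0 head=0 tape=[b]bababa   (q0,b)→(q0,a,right)
state=q0 head=1 tape=a[b]ababa   (q0,b)→(q0,a,right)
state=q0 head=2 tape=aa[a]baba   (q0,a)→(q2,b,left)
state=q2 head=1 tape=a[a]bbaba   (q2,a)→(q1,a,right)
state=q1 head=2 tape=aa[b]baba   (q1,b)→(q2,_,right)
state=q2 head=3 tape=aa_[b]aba   (q2,b)→(q0,_,left)
state=q0 head=2 tape=aa[_]_aba   (q0,_)→(q2,a,left)
state=q2 head=1 tape=a[a]a_aba   (q2,a)→(q1,a,right)
state=q1 head=2 tape=aa[a]_aba
At halt the head is at cell 2.

2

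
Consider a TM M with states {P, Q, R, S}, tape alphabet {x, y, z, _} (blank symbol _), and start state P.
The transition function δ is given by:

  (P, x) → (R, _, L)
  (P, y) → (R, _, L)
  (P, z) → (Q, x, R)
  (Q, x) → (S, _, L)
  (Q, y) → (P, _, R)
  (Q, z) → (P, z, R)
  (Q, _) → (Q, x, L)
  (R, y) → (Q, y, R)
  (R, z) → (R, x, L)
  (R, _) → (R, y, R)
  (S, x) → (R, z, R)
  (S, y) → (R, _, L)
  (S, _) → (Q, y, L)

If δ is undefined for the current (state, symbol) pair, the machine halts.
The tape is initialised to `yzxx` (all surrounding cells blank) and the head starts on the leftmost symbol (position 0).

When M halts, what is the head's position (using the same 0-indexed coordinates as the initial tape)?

state=P head=0 tape=_[y]zxx   (P,y)→(R,_,L)
state=R head=-1 tape=[_]_zxx   (R,_)→(R,y,R)
state=R head=0 tape=y[_]zxx   (R,_)→(R,y,R)
state=R head=1 tape=yy[z]xx   (R,z)→(R,x,L)
state=R head=0 tape=y[y]xxx   (R,y)→(Q,y,R)
state=Q head=1 tape=yy[x]xx   (Q,x)→(S,_,L)
state=S head=0 tape=y[y]_xx   (S,y)→(R,_,L)
state=R head=-1 tape=[y]__xx   (R,y)→(Q,y,R)
state=Q head=0 tape=y[_]_xx   (Q,_)→(Q,x,L)
state=Q head=-1 tape=[y]x_xx   (Q,y)→(P,_,R)
state=P head=0 tape=_[x]_xx   (P,x)→(R,_,L)
state=R head=-1 tape=[_]__xx   (R,_)→(R,y,R)
state=R head=0 tape=y[_]_xx   (R,_)→(R,y,R)
state=R head=1 tape=yy[_]xx   (R,_)→(R,y,R)
state=R head=2 tape=yyy[x]x
At halt the head is at cell 2.

2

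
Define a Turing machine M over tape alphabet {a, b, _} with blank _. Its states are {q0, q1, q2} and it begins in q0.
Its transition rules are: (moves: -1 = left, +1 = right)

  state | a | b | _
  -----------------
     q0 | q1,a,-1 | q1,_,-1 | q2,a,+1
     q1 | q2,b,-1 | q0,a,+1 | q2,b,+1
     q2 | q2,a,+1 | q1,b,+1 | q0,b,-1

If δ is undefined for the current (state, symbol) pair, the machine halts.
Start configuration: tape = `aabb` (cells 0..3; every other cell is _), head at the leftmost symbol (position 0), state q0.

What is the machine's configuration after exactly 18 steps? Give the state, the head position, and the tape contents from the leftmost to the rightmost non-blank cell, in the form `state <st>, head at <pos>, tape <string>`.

q0 | _[a]abb__   read a → write a, move -1, go to q1
q1 | [_]aabb__   read _ → write b, move +1, go to q2
q2 | b[a]abb__   read a → write a, move +1, go to q2
q2 | ba[a]bb__   read a → write a, move +1, go to q2
q2 | baa[b]b__   read b → write b, move +1, go to q1
q1 | baab[b]__   read b → write a, move +1, go to q0
q0 | baaba[_]_   read _ → write a, move +1, go to q2
q2 | baabaa[_]   read _ → write b, move -1, go to q0
q0 | baaba[a]b   read a → write a, move -1, go to q1
q1 | baab[a]ab   read a → write b, move -1, go to q2
q2 | baa[b]bab   read b → write b, move +1, go to q1
q1 | baab[b]ab   read b → write a, move +1, go to q0
q0 | baaba[a]b   read a → write a, move -1, go to q1
q1 | baab[a]ab   read a → write b, move -1, go to q2
q2 | baa[b]bab   read b → write b, move +1, go to q1
q1 | baab[b]ab   read b → write a, move +1, go to q0
q0 | baaba[a]b   read a → write a, move -1, go to q1
q1 | baab[a]ab   read a → write b, move -1, go to q2
q2 | baa[b]bab
After 18 steps: state q2, head at 2, tape baabbab.

state q2, head at 2, tape baabbab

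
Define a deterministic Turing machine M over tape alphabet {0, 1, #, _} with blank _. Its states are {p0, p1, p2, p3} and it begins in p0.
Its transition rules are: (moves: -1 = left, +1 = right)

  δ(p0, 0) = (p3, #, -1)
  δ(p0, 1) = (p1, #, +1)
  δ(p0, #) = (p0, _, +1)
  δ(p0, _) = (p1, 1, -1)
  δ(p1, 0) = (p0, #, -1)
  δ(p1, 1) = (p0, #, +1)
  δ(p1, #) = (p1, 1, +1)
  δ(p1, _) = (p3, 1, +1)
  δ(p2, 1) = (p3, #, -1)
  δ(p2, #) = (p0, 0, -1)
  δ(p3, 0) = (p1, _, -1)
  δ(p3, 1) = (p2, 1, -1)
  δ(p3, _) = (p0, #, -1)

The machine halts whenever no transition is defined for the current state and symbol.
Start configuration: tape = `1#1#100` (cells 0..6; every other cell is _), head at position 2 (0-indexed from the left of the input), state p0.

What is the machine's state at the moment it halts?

p3

p0 | 1#[1]#100   read 1 → write #, move +1, go to p1
p1 | 1##[#]100   read # → write 1, move +1, go to p1
p1 | 1##1[1]00   read 1 → write #, move +1, go to p0
p0 | 1##1#[0]0   read 0 → write #, move -1, go to p3
p3 | 1##1[#]#0
No transition is defined for (p3, #); M halts in state p3.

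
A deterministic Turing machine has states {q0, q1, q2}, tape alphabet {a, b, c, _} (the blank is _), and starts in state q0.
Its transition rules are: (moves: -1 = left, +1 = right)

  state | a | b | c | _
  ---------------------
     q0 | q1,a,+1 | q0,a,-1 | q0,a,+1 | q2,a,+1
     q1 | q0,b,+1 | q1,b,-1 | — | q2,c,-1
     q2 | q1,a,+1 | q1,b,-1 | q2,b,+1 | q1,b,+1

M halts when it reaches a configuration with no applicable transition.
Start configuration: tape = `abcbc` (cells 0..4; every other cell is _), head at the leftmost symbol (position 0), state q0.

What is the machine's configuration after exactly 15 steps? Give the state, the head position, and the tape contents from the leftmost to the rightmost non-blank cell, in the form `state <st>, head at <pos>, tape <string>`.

state q1, head at 7, tape aababaab

state=q0 head=0 tape=_[a]bcbc___   (q0,a)→(q1,a,+1)
state=q1 head=1 tape=_a[b]cbc___   (q1,b)→(q1,b,-1)
state=q1 head=0 tape=_[a]bcbc___   (q1,a)→(q0,b,+1)
state=q0 head=1 tape=_b[b]cbc___   (q0,b)→(q0,a,-1)
state=q0 head=0 tape=_[b]acbc___   (q0,b)→(q0,a,-1)
state=q0 head=-1 tape=[_]aacbc___   (q0,_)→(q2,a,+1)
state=q2 head=0 tape=a[a]acbc___   (q2,a)→(q1,a,+1)
state=q1 head=1 tape=aa[a]cbc___   (q1,a)→(q0,b,+1)
state=q0 head=2 tape=aab[c]bc___   (q0,c)→(q0,a,+1)
state=q0 head=3 tape=aaba[b]c___   (q0,b)→(q0,a,-1)
state=q0 head=2 tape=aab[a]ac___   (q0,a)→(q1,a,+1)
state=q1 head=3 tape=aaba[a]c___   (q1,a)→(q0,b,+1)
state=q0 head=4 tape=aabab[c]___   (q0,c)→(q0,a,+1)
state=q0 head=5 tape=aababa[_]__   (q0,_)→(q2,a,+1)
state=q2 head=6 tape=aababaa[_]_   (q2,_)→(q1,b,+1)
state=q1 head=7 tape=aababaab[_]
After 15 steps: state q1, head at 7, tape aababaab.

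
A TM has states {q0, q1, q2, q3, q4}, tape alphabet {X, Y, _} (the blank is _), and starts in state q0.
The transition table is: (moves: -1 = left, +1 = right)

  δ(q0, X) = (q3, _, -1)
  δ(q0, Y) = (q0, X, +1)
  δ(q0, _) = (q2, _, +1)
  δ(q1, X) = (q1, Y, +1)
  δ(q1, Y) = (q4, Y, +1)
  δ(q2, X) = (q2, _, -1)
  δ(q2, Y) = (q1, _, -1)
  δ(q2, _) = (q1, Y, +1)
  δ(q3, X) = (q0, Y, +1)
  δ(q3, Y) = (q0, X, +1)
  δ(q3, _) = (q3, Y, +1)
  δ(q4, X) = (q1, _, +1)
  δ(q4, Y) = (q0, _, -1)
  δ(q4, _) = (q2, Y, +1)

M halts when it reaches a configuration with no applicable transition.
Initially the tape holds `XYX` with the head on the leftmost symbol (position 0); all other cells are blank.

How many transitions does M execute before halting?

q0 | _[X]YX__   read X → write _, move -1, go to q3
q3 | [_]_YX__   read _ → write Y, move +1, go to q3
q3 | Y[_]YX__   read _ → write Y, move +1, go to q3
q3 | YY[Y]X__   read Y → write X, move +1, go to q0
q0 | YYX[X]__   read X → write _, move -1, go to q3
q3 | YY[X]___   read X → write Y, move +1, go to q0
q0 | YYY[_]__   read _ → write _, move +1, go to q2
q2 | YYY_[_]_   read _ → write Y, move +1, go to q1
q1 | YYY_Y[_]
M halts after 8 transitions.

8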